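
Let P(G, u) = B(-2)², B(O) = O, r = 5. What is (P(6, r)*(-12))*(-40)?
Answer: 1920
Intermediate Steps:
P(G, u) = 4 (P(G, u) = (-2)² = 4)
(P(6, r)*(-12))*(-40) = (4*(-12))*(-40) = -48*(-40) = 1920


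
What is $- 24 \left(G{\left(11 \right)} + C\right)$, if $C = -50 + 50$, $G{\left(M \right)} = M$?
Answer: $-264$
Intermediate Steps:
$C = 0$
$- 24 \left(G{\left(11 \right)} + C\right) = - 24 \left(11 + 0\right) = \left(-24\right) 11 = -264$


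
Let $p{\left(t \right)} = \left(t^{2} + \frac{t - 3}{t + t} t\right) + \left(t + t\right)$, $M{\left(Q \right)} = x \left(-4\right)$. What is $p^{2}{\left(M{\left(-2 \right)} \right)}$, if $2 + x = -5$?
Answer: $\frac{2907025}{4} \approx 7.2676 \cdot 10^{5}$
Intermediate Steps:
$x = -7$ ($x = -2 - 5 = -7$)
$M{\left(Q \right)} = 28$ ($M{\left(Q \right)} = \left(-7\right) \left(-4\right) = 28$)
$p{\left(t \right)} = - \frac{3}{2} + t^{2} + \frac{5 t}{2}$ ($p{\left(t \right)} = \left(t^{2} + \frac{-3 + t}{2 t} t\right) + 2 t = \left(t^{2} + \left(- \frac{3}{2} + \frac{t}{2}\right)\right) + 2 t = \left(- \frac{3}{2} + t^{2} + \frac{t}{2}\right) + 2 t = - \frac{3}{2} + t^{2} + \frac{5 t}{2}$)
$p^{2}{\left(M{\left(-2 \right)} \right)} = \left(- \frac{3}{2} + 28^{2} + \frac{5}{2} \cdot 28\right)^{2} = \left(- \frac{3}{2} + 784 + 70\right)^{2} = \left(\frac{1705}{2}\right)^{2} = \frac{2907025}{4}$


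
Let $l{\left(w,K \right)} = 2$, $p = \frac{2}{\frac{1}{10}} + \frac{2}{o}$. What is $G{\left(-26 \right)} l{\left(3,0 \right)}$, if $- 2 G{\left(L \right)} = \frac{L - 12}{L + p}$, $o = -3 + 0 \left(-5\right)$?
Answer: $- \frac{57}{10} \approx -5.7$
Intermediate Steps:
$o = -3$ ($o = -3 + 0 = -3$)
$p = \frac{58}{3}$ ($p = \frac{2}{\frac{1}{10}} + \frac{2}{-3} = 2 \frac{1}{\frac{1}{10}} + 2 \left(- \frac{1}{3}\right) = 2 \cdot 10 - \frac{2}{3} = 20 - \frac{2}{3} = \frac{58}{3} \approx 19.333$)
$G{\left(L \right)} = - \frac{-12 + L}{2 \left(\frac{58}{3} + L\right)}$ ($G{\left(L \right)} = - \frac{\left(L - 12\right) \frac{1}{L + \frac{58}{3}}}{2} = - \frac{\left(-12 + L\right) \frac{1}{\frac{58}{3} + L}}{2} = - \frac{\frac{1}{\frac{58}{3} + L} \left(-12 + L\right)}{2} = - \frac{-12 + L}{2 \left(\frac{58}{3} + L\right)}$)
$G{\left(-26 \right)} l{\left(3,0 \right)} = \frac{3 \left(12 - -26\right)}{2 \left(58 + 3 \left(-26\right)\right)} 2 = \frac{3 \left(12 + 26\right)}{2 \left(58 - 78\right)} 2 = \frac{3}{2} \frac{1}{-20} \cdot 38 \cdot 2 = \frac{3}{2} \left(- \frac{1}{20}\right) 38 \cdot 2 = \left(- \frac{57}{20}\right) 2 = - \frac{57}{10}$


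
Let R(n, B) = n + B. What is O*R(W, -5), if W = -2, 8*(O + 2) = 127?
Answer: -777/8 ≈ -97.125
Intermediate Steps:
O = 111/8 (O = -2 + (⅛)*127 = -2 + 127/8 = 111/8 ≈ 13.875)
R(n, B) = B + n
O*R(W, -5) = 111*(-5 - 2)/8 = (111/8)*(-7) = -777/8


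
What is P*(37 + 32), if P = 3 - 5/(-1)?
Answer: 552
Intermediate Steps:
P = 8 (P = 3 - 5*(-1) = 3 + 5 = 8)
P*(37 + 32) = 8*(37 + 32) = 8*69 = 552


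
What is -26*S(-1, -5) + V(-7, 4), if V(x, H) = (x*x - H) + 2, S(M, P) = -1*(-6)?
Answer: -109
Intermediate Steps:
S(M, P) = 6
V(x, H) = 2 + x**2 - H (V(x, H) = (x**2 - H) + 2 = 2 + x**2 - H)
-26*S(-1, -5) + V(-7, 4) = -26*6 + (2 + (-7)**2 - 1*4) = -156 + (2 + 49 - 4) = -156 + 47 = -109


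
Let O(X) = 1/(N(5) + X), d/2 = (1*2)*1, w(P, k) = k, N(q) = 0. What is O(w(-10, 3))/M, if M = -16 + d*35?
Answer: 1/372 ≈ 0.0026882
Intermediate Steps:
d = 4 (d = 2*((1*2)*1) = 2*(2*1) = 2*2 = 4)
O(X) = 1/X (O(X) = 1/(0 + X) = 1/X)
M = 124 (M = -16 + 4*35 = -16 + 140 = 124)
O(w(-10, 3))/M = 1/(3*124) = (⅓)*(1/124) = 1/372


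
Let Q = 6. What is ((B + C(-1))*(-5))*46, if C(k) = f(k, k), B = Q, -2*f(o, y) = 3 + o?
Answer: -1150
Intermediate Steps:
f(o, y) = -3/2 - o/2 (f(o, y) = -(3 + o)/2 = -3/2 - o/2)
B = 6
C(k) = -3/2 - k/2
((B + C(-1))*(-5))*46 = ((6 + (-3/2 - ½*(-1)))*(-5))*46 = ((6 + (-3/2 + ½))*(-5))*46 = ((6 - 1)*(-5))*46 = (5*(-5))*46 = -25*46 = -1150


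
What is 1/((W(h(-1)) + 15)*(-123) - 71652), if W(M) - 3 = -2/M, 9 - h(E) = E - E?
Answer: -3/221516 ≈ -1.3543e-5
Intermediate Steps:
h(E) = 9 (h(E) = 9 - (E - E) = 9 - 1*0 = 9 + 0 = 9)
W(M) = 3 - 2/M
1/((W(h(-1)) + 15)*(-123) - 71652) = 1/(((3 - 2/9) + 15)*(-123) - 71652) = 1/((25/9 + 15)*(-123) - 71652) = 1/((160/9)*(-123) - 71652) = 1/(-6560/3 - 71652) = 1/(-221516/3) = -3/221516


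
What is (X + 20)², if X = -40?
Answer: 400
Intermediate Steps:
(X + 20)² = (-40 + 20)² = (-20)² = 400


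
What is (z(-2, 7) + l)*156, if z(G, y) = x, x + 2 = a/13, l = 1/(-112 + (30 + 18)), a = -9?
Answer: -6759/16 ≈ -422.44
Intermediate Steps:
l = -1/64 (l = 1/(-112 + 48) = 1/(-64) = -1/64 ≈ -0.015625)
x = -35/13 (x = -2 - 9/13 = -35/13 ≈ -2.6923)
z(G, y) = -35/13
(z(-2, 7) + l)*156 = (-35/13 - 1/64)*156 = -2253/832*156 = -6759/16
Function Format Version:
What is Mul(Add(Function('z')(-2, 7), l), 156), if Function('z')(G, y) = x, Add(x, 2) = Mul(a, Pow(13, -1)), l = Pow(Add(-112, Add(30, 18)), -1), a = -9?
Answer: Rational(-6759, 16) ≈ -422.44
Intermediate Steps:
l = Rational(-1, 64) (l = Pow(Add(-112, 48), -1) = Pow(-64, -1) = Rational(-1, 64) ≈ -0.015625)
x = Rational(-35, 13) (x = Add(-2, Mul(-9, Pow(13, -1))) = Add(-2, Mul(-9, Rational(1, 13))) = Add(-2, Rational(-9, 13)) = Rational(-35, 13) ≈ -2.6923)
Function('z')(G, y) = Rational(-35, 13)
Mul(Add(Function('z')(-2, 7), l), 156) = Mul(Add(Rational(-35, 13), Rational(-1, 64)), 156) = Mul(Rational(-2253, 832), 156) = Rational(-6759, 16)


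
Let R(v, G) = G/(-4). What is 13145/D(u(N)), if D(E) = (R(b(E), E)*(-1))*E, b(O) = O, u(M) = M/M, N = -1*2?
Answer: 52580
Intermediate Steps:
N = -2
u(M) = 1
R(v, G) = -G/4 (R(v, G) = G*(-1/4) = -G/4)
D(E) = E**2/4 (D(E) = (-E/4*(-1))*E = (E/4)*E = E**2/4)
13145/D(u(N)) = 13145/(((1/4)*1**2)) = 13145/(((1/4)*1)) = 13145/(1/4) = 13145*4 = 52580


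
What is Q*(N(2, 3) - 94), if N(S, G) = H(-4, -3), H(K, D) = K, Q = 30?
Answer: -2940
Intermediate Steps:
N(S, G) = -4
Q*(N(2, 3) - 94) = 30*(-4 - 94) = 30*(-98) = -2940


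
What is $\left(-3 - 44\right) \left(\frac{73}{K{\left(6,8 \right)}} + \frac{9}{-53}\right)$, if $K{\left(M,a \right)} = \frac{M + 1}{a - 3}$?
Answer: $- \frac{906254}{371} \approx -2442.7$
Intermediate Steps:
$K{\left(M,a \right)} = \frac{1 + M}{-3 + a}$
$\left(-3 - 44\right) \left(\frac{73}{K{\left(6,8 \right)}} + \frac{9}{-53}\right) = \left(-3 - 44\right) \left(\frac{73}{\frac{1}{-3 + 8} \left(1 + 6\right)} + \frac{9}{-53}\right) = \left(-3 - 44\right) \left(\frac{73}{\frac{1}{5} \cdot 7} + 9 \left(- \frac{1}{53}\right)\right) = - 47 \left(\frac{73}{\frac{1}{5} \cdot 7} - \frac{9}{53}\right) = - 47 \left(\frac{73}{\frac{7}{5}} - \frac{9}{53}\right) = - 47 \left(73 \cdot \frac{5}{7} - \frac{9}{53}\right) = - 47 \left(\frac{365}{7} - \frac{9}{53}\right) = \left(-47\right) \frac{19282}{371} = - \frac{906254}{371}$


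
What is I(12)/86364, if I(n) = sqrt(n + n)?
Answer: sqrt(6)/43182 ≈ 5.6725e-5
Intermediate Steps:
I(n) = sqrt(2)*sqrt(n) (I(n) = sqrt(2*n) = sqrt(2)*sqrt(n))
I(12)/86364 = (sqrt(2)*sqrt(12))/86364 = (sqrt(2)*(2*sqrt(3)))*(1/86364) = (2*sqrt(6))*(1/86364) = sqrt(6)/43182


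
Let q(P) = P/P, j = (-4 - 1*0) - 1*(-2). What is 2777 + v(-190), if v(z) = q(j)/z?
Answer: 527629/190 ≈ 2777.0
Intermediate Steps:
j = -2 (j = (-4 + 0) + 2 = -4 + 2 = -2)
q(P) = 1
v(z) = 1/z
2777 + v(-190) = 2777 + 1/(-190) = 2777 - 1/190 = 527629/190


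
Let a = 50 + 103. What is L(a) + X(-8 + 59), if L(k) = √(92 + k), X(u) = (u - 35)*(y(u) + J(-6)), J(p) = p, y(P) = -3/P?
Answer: -1648/17 + 7*√5 ≈ -81.289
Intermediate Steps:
X(u) = (-35 + u)*(-6 - 3/u) (X(u) = (u - 35)*(-3/u - 6) = (-35 + u)*(-6 - 3/u))
a = 153
L(a) + X(-8 + 59) = √(92 + 153) + (207 - 6*(-8 + 59) + 105/(-8 + 59)) = √245 + (207 - 6*51 + 105/51) = 7*√5 + (207 - 306 + 105*(1/51)) = 7*√5 + (207 - 306 + 35/17) = 7*√5 - 1648/17 = -1648/17 + 7*√5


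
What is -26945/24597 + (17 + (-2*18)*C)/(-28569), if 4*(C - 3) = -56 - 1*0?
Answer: -259983422/234237231 ≈ -1.1099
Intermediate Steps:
C = -11 (C = 3 + (-56 - 1*0)/4 = 3 + (-56 + 0)/4 = 3 + (¼)*(-56) = 3 - 14 = -11)
-26945/24597 + (17 + (-2*18)*C)/(-28569) = -26945/24597 + (17 - 2*18*(-11))/(-28569) = -26945*1/24597 + (17 - 36*(-11))*(-1/28569) = -26945/24597 + (17 + 396)*(-1/28569) = -26945/24597 + 413*(-1/28569) = -26945/24597 - 413/28569 = -259983422/234237231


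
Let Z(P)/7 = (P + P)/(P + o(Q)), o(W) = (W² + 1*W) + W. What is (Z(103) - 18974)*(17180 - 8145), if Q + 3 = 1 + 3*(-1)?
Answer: -10107861075/59 ≈ -1.7132e+8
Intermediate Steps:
Q = -5 (Q = -3 + (1 + 3*(-1)) = -3 + (1 - 3) = -3 - 2 = -5)
o(W) = W² + 2*W (o(W) = (W² + W) + W = (W + W²) + W = W² + 2*W)
Z(P) = 14*P/(15 + P) (Z(P) = 7*((P + P)/(P - 5*(2 - 5))) = 7*((2*P)/(P - 5*(-3))) = 7*((2*P)/(P + 15)) = 7*((2*P)/(15 + P)) = 7*(2*P/(15 + P)) = 14*P/(15 + P))
(Z(103) - 18974)*(17180 - 8145) = (14*103/(15 + 103) - 18974)*(17180 - 8145) = (14*103/118 - 18974)*9035 = (14*103*(1/118) - 18974)*9035 = (721/59 - 18974)*9035 = -1118745/59*9035 = -10107861075/59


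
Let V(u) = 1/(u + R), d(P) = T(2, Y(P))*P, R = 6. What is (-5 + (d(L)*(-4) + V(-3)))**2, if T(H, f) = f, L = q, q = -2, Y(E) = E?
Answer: 3844/9 ≈ 427.11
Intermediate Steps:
L = -2
d(P) = P**2 (d(P) = P*P = P**2)
V(u) = 1/(6 + u) (V(u) = 1/(u + 6) = 1/(6 + u))
(-5 + (d(L)*(-4) + V(-3)))**2 = (-5 + ((-2)**2*(-4) + 1/(6 - 3)))**2 = (-5 + (4*(-4) + 1/3))**2 = (-5 + (-16 + 1/3))**2 = (-5 - 47/3)**2 = (-62/3)**2 = 3844/9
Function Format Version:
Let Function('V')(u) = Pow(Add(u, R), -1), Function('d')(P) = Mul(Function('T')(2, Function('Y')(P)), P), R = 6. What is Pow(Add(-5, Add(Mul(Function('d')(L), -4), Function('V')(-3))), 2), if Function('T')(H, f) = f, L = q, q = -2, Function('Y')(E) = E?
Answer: Rational(3844, 9) ≈ 427.11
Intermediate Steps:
L = -2
Function('d')(P) = Pow(P, 2) (Function('d')(P) = Mul(P, P) = Pow(P, 2))
Function('V')(u) = Pow(Add(6, u), -1) (Function('V')(u) = Pow(Add(u, 6), -1) = Pow(Add(6, u), -1))
Pow(Add(-5, Add(Mul(Function('d')(L), -4), Function('V')(-3))), 2) = Pow(Add(-5, Add(Mul(Pow(-2, 2), -4), Pow(Add(6, -3), -1))), 2) = Pow(Add(-5, Add(Mul(4, -4), Pow(3, -1))), 2) = Pow(Add(-5, Add(-16, Rational(1, 3))), 2) = Pow(Add(-5, Rational(-47, 3)), 2) = Pow(Rational(-62, 3), 2) = Rational(3844, 9)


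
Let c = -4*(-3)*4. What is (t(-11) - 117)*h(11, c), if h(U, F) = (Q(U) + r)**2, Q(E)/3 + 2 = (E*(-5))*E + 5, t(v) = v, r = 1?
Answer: -417027200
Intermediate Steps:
c = 48 (c = 12*4 = 48)
Q(E) = 9 - 15*E**2 (Q(E) = -6 + 3*((E*(-5))*E + 5) = -6 + 3*((-5*E)*E + 5) = -6 + 3*(-5*E**2 + 5) = -6 + 3*(5 - 5*E**2) = -6 + (15 - 15*E**2) = 9 - 15*E**2)
h(U, F) = (10 - 15*U**2)**2 (h(U, F) = ((9 - 15*U**2) + 1)**2 = (10 - 15*U**2)**2)
(t(-11) - 117)*h(11, c) = (-11 - 117)*(25*(-2 + 3*11**2)**2) = -3200*(-2 + 3*121)**2 = -3200*(-2 + 363)**2 = -3200*361**2 = -3200*130321 = -128*3258025 = -417027200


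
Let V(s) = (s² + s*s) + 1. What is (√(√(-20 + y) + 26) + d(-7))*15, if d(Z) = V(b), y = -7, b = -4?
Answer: 495 + 15*√(26 + 3*I*√3) ≈ 571.86 + 7.6054*I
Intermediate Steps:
V(s) = 1 + 2*s² (V(s) = (s² + s²) + 1 = 2*s² + 1 = 1 + 2*s²)
d(Z) = 33 (d(Z) = 1 + 2*(-4)² = 1 + 2*16 = 1 + 32 = 33)
(√(√(-20 + y) + 26) + d(-7))*15 = (√(√(-20 - 7) + 26) + 33)*15 = (√(√(-27) + 26) + 33)*15 = (√(3*I*√3 + 26) + 33)*15 = (√(26 + 3*I*√3) + 33)*15 = (33 + √(26 + 3*I*√3))*15 = 495 + 15*√(26 + 3*I*√3)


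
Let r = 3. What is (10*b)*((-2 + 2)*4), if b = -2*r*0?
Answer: 0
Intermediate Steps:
b = 0 (b = -2*3*0 = -6*0 = 0)
(10*b)*((-2 + 2)*4) = (10*0)*((-2 + 2)*4) = 0*(0*4) = 0*0 = 0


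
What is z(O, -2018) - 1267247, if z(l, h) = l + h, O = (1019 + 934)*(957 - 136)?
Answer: 334148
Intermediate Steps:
O = 1603413 (O = 1953*821 = 1603413)
z(l, h) = h + l
z(O, -2018) - 1267247 = (-2018 + 1603413) - 1267247 = 1601395 - 1267247 = 334148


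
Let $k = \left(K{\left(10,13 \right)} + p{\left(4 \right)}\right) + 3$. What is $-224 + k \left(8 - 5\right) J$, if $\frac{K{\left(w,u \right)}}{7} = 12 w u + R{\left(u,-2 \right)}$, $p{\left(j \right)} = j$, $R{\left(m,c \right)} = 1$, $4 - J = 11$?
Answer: $-229838$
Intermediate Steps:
$J = -7$ ($J = 4 - 11 = -7$)
$K{\left(w,u \right)} = 7 + 84 u w$ ($K{\left(w,u \right)} = 7 \left(12 w u + 1\right) = 7 \left(12 u w + 1\right) = 7 \left(1 + 12 u w\right) = 7 + 84 u w$)
$k = 10934$ ($k = \left(\left(7 + 84 \cdot 13 \cdot 10\right) + 4\right) + 3 = \left(\left(7 + 10920\right) + 4\right) + 3 = \left(10927 + 4\right) + 3 = 10931 + 3 = 10934$)
$-224 + k \left(8 - 5\right) J = -224 + 10934 \left(8 - 5\right) \left(-7\right) = -224 + 10934 \cdot 3 \left(-7\right) = -224 + 10934 \left(-21\right) = -224 - 229614 = -229838$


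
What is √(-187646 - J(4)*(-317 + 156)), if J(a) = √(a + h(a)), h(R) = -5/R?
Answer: √(-750584 + 322*√11)/2 ≈ 432.87*I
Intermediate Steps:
J(a) = √(a - 5/a)
√(-187646 - J(4)*(-317 + 156)) = √(-187646 - √(4 - 5/4)*(-317 + 156)) = √(-187646 - √(4 - 5*¼)*(-161)) = √(-187646 - √(4 - 5/4)*(-161)) = √(-187646 - √(11/4)*(-161)) = √(-187646 - √11/2*(-161)) = √(-187646 - (-161)*√11/2) = √(-187646 + 161*√11/2)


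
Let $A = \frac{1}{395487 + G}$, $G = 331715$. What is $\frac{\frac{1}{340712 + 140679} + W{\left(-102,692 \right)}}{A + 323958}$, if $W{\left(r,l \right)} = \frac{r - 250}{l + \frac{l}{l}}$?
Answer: $- \frac{1600306588814}{1020667414227607323} \approx -1.5679 \cdot 10^{-6}$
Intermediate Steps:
$A = \frac{1}{727202}$ ($A = \frac{1}{395487 + 331715} = \frac{1}{727202} \approx 1.3751 \cdot 10^{-6}$)
$W{\left(r,l \right)} = \frac{-250 + r}{1 + l}$ ($W{\left(r,l \right)} = \frac{-250 + r}{l + 1} = \frac{-250 + r}{1 + l}$)
$\frac{\frac{1}{340712 + 140679} + W{\left(-102,692 \right)}}{A + 323958} = \frac{\frac{1}{340712 + 140679} + \frac{-250 - 102}{1 + 692}}{\frac{1}{727202} + 323958} = \frac{\frac{1}{481391} + \frac{1}{693} \left(-352\right)}{\frac{235582905517}{727202}} = \left(\frac{1}{481391} + \frac{1}{693} \left(-352\right)\right) \frac{727202}{235582905517} = \left(\frac{1}{481391} - \frac{32}{63}\right) \frac{727202}{235582905517} = \left(- \frac{15404449}{30327633}\right) \frac{727202}{235582905517} = - \frac{1600306588814}{1020667414227607323}$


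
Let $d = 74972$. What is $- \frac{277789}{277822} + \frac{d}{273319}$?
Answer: $- \frac{55096140707}{75934031218} \approx -0.72558$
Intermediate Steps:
$- \frac{277789}{277822} + \frac{d}{273319} = - \frac{277789}{277822} + \frac{74972}{273319} = - \frac{55096140707}{75934031218}$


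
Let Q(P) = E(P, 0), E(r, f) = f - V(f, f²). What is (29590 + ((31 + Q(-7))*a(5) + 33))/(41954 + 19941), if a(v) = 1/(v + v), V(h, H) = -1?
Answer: 148131/309475 ≈ 0.47865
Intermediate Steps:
E(r, f) = 1 + f (E(r, f) = f - 1*(-1) = f + 1 = 1 + f)
a(v) = 1/(2*v)
Q(P) = 1 (Q(P) = 1 + 0 = 1)
(29590 + ((31 + Q(-7))*a(5) + 33))/(41954 + 19941) = (29590 + ((31 + 1)*((½)/5) + 33))/(41954 + 19941) = (29590 + (32*((½)*(⅕)) + 33))/61895 = (29590 + (32*(⅒) + 33))*(1/61895) = (29590 + (16/5 + 33))*(1/61895) = (29590 + 181/5)*(1/61895) = (148131/5)*(1/61895) = 148131/309475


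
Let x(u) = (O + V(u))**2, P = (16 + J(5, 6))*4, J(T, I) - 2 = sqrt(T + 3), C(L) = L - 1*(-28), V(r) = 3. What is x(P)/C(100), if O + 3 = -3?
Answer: 9/128 ≈ 0.070313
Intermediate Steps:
O = -6 (O = -3 - 3 = -6)
C(L) = 28 + L (C(L) = L + 28 = 28 + L)
J(T, I) = 2 + sqrt(3 + T) (J(T, I) = 2 + sqrt(T + 3) = 2 + sqrt(3 + T))
P = 72 + 8*sqrt(2) (P = (16 + (2 + sqrt(3 + 5)))*4 = (16 + (2 + sqrt(8)))*4 = (16 + (2 + 2*sqrt(2)))*4 = (18 + 2*sqrt(2))*4 = 72 + 8*sqrt(2) ≈ 83.314)
x(u) = 9 (x(u) = (-6 + 3)**2 = (-3)**2 = 9)
x(P)/C(100) = 9/(28 + 100) = 9/128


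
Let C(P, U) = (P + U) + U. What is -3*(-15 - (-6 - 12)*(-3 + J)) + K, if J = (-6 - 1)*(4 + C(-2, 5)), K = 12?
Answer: 4755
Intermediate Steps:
C(P, U) = P + 2*U
J = -84 (J = (-6 - 1)*(4 + (-2 + 2*5)) = -7*(4 + (-2 + 10)) = -7*(4 + 8) = -7*12 = -84)
-3*(-15 - (-6 - 12)*(-3 + J)) + K = -3*(-15 - (-6 - 12)*(-3 - 84)) + 12 = -3*(-15 - (-18)*(-87)) + 12 = -3*(-15 - 1*1566) + 12 = -3*(-15 - 1566) + 12 = -3*(-1581) + 12 = 4743 + 12 = 4755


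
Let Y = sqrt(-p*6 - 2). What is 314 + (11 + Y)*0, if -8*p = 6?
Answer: 314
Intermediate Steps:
p = -3/4 (p = -1/8*6 = -3/4 ≈ -0.75000)
Y = sqrt(10)/2 (Y = sqrt(-1*(-3/4)*6 - 2) = sqrt((3/4)*6 - 2) = sqrt(9/2 - 2) = sqrt(5/2) = sqrt(10)/2 ≈ 1.5811)
314 + (11 + Y)*0 = 314 + (11 + sqrt(10)/2)*0 = 314 + 0 = 314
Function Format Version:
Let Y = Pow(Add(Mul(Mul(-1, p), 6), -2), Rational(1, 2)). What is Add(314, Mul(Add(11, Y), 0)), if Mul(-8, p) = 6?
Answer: 314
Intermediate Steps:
p = Rational(-3, 4) (p = Mul(Rational(-1, 8), 6) = Rational(-3, 4) ≈ -0.75000)
Y = Mul(Rational(1, 2), Pow(10, Rational(1, 2))) (Y = Pow(Add(Mul(Mul(-1, Rational(-3, 4)), 6), -2), Rational(1, 2)) = Pow(Add(Mul(Rational(3, 4), 6), -2), Rational(1, 2)) = Pow(Add(Rational(9, 2), -2), Rational(1, 2)) = Pow(Rational(5, 2), Rational(1, 2)) = Mul(Rational(1, 2), Pow(10, Rational(1, 2))) ≈ 1.5811)
Add(314, Mul(Add(11, Y), 0)) = Add(314, Mul(Add(11, Mul(Rational(1, 2), Pow(10, Rational(1, 2)))), 0)) = Add(314, 0) = 314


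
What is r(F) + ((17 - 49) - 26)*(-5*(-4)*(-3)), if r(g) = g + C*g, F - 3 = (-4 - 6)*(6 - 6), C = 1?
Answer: 3486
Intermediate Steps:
F = 3 (F = 3 + (-4 - 6)*(6 - 6) = 3 - 10*0 = 3 + 0 = 3)
r(g) = 2*g (r(g) = g + 1*g = g + g = 2*g)
r(F) + ((17 - 49) - 26)*(-5*(-4)*(-3)) = 2*3 + ((17 - 49) - 26)*(-5*(-4)*(-3)) = 6 + (-32 - 26)*(20*(-3)) = 6 - 58*(-60) = 6 + 3480 = 3486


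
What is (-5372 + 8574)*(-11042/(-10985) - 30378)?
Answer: -1068479504176/10985 ≈ -9.7267e+7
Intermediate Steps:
(-5372 + 8574)*(-11042/(-10985) - 30378) = 3202*(-11042*(-1/10985) - 30378) = 3202*(11042/10985 - 30378) = 3202*(-333691288/10985) = -1068479504176/10985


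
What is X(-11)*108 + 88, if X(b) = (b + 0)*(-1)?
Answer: 1276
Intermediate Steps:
X(b) = -b (X(b) = b*(-1) = -b)
X(-11)*108 + 88 = -1*(-11)*108 + 88 = 11*108 + 88 = 1188 + 88 = 1276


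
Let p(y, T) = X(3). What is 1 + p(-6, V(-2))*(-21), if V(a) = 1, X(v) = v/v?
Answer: -20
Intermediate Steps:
X(v) = 1
p(y, T) = 1
1 + p(-6, V(-2))*(-21) = 1 + 1*(-21) = 1 - 21 = -20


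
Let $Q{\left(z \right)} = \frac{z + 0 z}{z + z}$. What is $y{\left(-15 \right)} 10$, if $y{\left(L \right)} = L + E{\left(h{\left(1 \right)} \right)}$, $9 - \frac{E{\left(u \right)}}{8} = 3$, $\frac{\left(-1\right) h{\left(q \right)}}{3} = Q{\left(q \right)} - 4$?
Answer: $330$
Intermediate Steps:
$Q{\left(z \right)} = \frac{1}{2}$ ($Q{\left(z \right)} = \frac{z + 0}{2 z} = z \frac{1}{2 z} = \frac{1}{2}$)
$h{\left(q \right)} = \frac{21}{2}$ ($h{\left(q \right)} = - 3 \left(\frac{1}{2} - 4\right) = \left(-3\right) \left(- \frac{7}{2}\right) = \frac{21}{2}$)
$E{\left(u \right)} = 48$ ($E{\left(u \right)} = 72 - 24 = 48$)
$y{\left(L \right)} = 48 + L$ ($y{\left(L \right)} = L + 48 = 48 + L$)
$y{\left(-15 \right)} 10 = \left(48 - 15\right) 10 = 33 \cdot 10 = 330$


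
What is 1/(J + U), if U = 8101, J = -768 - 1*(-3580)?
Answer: 1/10913 ≈ 9.1634e-5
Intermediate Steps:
J = 2812 (J = -768 + 3580 = 2812)
1/(J + U) = 1/(2812 + 8101) = 1/10913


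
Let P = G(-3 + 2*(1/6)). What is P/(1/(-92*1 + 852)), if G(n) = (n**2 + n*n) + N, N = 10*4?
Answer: 370880/9 ≈ 41209.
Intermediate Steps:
N = 40
G(n) = 40 + 2*n**2 (G(n) = (n**2 + n*n) + 40 = (n**2 + n**2) + 40 = 2*n**2 + 40 = 40 + 2*n**2)
P = 488/9 (P = 40 + 2*(-3 + 2*(1/6))**2 = 40 + 2*(-3 + 1/3)**2 = 40 + 2*(-8/3)**2 = 40 + 2*(64/9) = 40 + 128/9 = 488/9 ≈ 54.222)
P/(1/(-92*1 + 852)) = 488/(9*(1/(-92*1 + 852))) = 488/(9*(1/(-92 + 852))) = 488/(9*(1/760)) = (488/9)*760 = 370880/9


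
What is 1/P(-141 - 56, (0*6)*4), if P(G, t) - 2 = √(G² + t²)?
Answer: 1/199 ≈ 0.0050251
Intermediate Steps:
P(G, t) = 2 + √(G² + t²)
1/P(-141 - 56, (0*6)*4) = 1/(2 + √((-141 - 56)² + ((0*6)*4)²)) = 1/(2 + √((-197)² + (0*4)²)) = 1/(2 + √(38809 + 0²)) = 1/(2 + √(38809 + 0)) = 1/(2 + √38809) = 1/(2 + 197) = 1/199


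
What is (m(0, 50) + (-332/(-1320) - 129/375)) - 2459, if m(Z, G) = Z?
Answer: -20287513/8250 ≈ -2459.1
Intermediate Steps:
(m(0, 50) + (-332/(-1320) - 129/375)) - 2459 = (0 + (-332/(-1320) - 129/375)) - 2459 = (0 + (-332*(-1/1320) - 129*1/375)) - 2459 = (0 + (83/330 - 43/125)) - 2459 = (0 - 763/8250) - 2459 = -763/8250 - 2459 = -20287513/8250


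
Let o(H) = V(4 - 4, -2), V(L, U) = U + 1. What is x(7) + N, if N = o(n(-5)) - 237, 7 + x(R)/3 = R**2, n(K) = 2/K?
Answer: -112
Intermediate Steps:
x(R) = -21 + 3*R**2
V(L, U) = 1 + U
o(H) = -1 (o(H) = 1 - 2 = -1)
N = -238 (N = -1 - 237 = -238)
x(7) + N = (-21 + 3*7**2) - 238 = (-21 + 3*49) - 238 = (-21 + 147) - 238 = 126 - 238 = -112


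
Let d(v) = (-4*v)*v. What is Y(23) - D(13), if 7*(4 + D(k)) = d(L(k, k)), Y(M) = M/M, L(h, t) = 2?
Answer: 51/7 ≈ 7.2857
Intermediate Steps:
d(v) = -4*v**2
Y(M) = 1
D(k) = -44/7 (D(k) = -4 + (-4*2**2)/7 = -4 + (-4*4)/7 = -4 + (1/7)*(-16) = -4 - 16/7 = -44/7)
Y(23) - D(13) = 1 - 1*(-44/7) = 1 + 44/7 = 51/7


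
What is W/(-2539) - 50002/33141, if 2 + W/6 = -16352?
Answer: 3124972406/84144999 ≈ 37.138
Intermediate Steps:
W = -98124 (W = -12 + 6*(-16352) = -12 - 98112 = -98124)
W/(-2539) - 50002/33141 = -98124/(-2539) - 50002/33141 = -98124*(-1/2539) - 50002*1/33141 = 98124/2539 - 50002/33141 = 3124972406/84144999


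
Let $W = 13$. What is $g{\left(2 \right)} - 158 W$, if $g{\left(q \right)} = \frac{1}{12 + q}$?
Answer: $- \frac{28755}{14} \approx -2053.9$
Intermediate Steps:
$g{\left(2 \right)} - 158 W = \frac{1}{12 + 2} - 2054 = \frac{1}{14} - 2054 = - \frac{28755}{14}$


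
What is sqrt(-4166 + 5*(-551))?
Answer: 3*I*sqrt(769) ≈ 83.193*I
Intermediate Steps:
sqrt(-4166 + 5*(-551)) = sqrt(-4166 - 2755) = sqrt(-6921) = 3*I*sqrt(769)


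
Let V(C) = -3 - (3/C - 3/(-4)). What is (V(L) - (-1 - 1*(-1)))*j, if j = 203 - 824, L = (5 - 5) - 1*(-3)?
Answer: 11799/4 ≈ 2949.8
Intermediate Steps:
L = 3 (L = 0 + 3 = 3)
j = -621
V(C) = -15/4 - 3/C (V(C) = -3 - (3/C - 3*(-¼)) = -3 - (3/C + ¾) = -3 - (¾ + 3/C) = -3 + (-¾ - 3/C) = -15/4 - 3/C)
(V(L) - (-1 - 1*(-1)))*j = ((-15/4 - 3/3) - (-1 - 1*(-1)))*(-621) = ((-15/4 - 3*⅓) - (-1 + 1))*(-621) = ((-15/4 - 1) - 1*0)*(-621) = (-19/4 + 0)*(-621) = -19/4*(-621) = 11799/4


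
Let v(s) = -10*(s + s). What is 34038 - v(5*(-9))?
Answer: 33138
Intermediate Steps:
v(s) = -20*s
34038 - v(5*(-9)) = 34038 - (-20)*5*(-9) = 34038 - (-20)*(-45) = 34038 - 1*900 = 34038 - 900 = 33138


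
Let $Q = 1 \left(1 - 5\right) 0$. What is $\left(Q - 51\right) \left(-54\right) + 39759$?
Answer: $42513$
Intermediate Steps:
$Q = 0$ ($Q = 1 \left(1 - 5\right) 0 = 1 \left(-4\right) 0 = \left(-4\right) 0 = 0$)
$\left(Q - 51\right) \left(-54\right) + 39759 = \left(0 - 51\right) \left(-54\right) + 39759 = \left(-51\right) \left(-54\right) + 39759 = 2754 + 39759 = 42513$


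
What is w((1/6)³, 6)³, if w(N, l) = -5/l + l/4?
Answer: 8/27 ≈ 0.29630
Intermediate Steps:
w(N, l) = -5/l + l/4 (w(N, l) = -5/l + l*(¼) = -5/l + l/4)
w((1/6)³, 6)³ = (-5/6 + (¼)*6)³ = (-5*⅙ + 3/2)³ = (-⅚ + 3/2)³ = (⅔)³ = 8/27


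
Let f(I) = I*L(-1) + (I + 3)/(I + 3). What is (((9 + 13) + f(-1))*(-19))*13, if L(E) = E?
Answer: -5928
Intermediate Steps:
f(I) = 1 - I (f(I) = I*(-1) + (I + 3)/(I + 3) = -I + (3 + I)/(3 + I) = -I + 1 = 1 - I)
(((9 + 13) + f(-1))*(-19))*13 = (((9 + 13) + (1 - 1*(-1)))*(-19))*13 = ((22 + (1 + 1))*(-19))*13 = ((22 + 2)*(-19))*13 = (24*(-19))*13 = -456*13 = -5928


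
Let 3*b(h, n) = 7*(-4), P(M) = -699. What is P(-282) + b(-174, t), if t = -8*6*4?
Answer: -2125/3 ≈ -708.33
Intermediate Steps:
t = -192 (t = -48*4 = -192)
b(h, n) = -28/3 (b(h, n) = (7*(-4))/3 = (⅓)*(-28) = -28/3)
P(-282) + b(-174, t) = -699 - 28/3 = -2125/3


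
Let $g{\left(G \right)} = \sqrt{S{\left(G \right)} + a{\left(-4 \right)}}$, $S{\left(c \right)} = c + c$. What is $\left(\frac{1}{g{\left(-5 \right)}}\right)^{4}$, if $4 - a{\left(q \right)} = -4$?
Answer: $\frac{1}{4} \approx 0.25$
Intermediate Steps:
$S{\left(c \right)} = 2 c$
$a{\left(q \right)} = 8$ ($a{\left(q \right)} = 4 - -4 = 4 + 4 = 8$)
$g{\left(G \right)} = \sqrt{8 + 2 G}$ ($g{\left(G \right)} = \sqrt{2 G + 8} = \sqrt{8 + 2 G}$)
$\left(\frac{1}{g{\left(-5 \right)}}\right)^{4} = \left(\frac{1}{\sqrt{8 + 2 \left(-5\right)}}\right)^{4} = \left(\frac{1}{\sqrt{8 - 10}}\right)^{4} = \left(\frac{1}{\sqrt{-2}}\right)^{4} = \left(\frac{1}{i \sqrt{2}}\right)^{4} = \left(- \frac{i \sqrt{2}}{2}\right)^{4} = \frac{1}{4}$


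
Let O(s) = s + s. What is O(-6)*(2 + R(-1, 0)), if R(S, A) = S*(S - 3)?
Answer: -72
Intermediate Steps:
R(S, A) = S*(-3 + S)
O(s) = 2*s
O(-6)*(2 + R(-1, 0)) = (2*(-6))*(2 - (-3 - 1)) = -12*(2 - 1*(-4)) = -12*(2 + 4) = -12*6 = -72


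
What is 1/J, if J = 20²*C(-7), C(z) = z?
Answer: -1/2800 ≈ -0.00035714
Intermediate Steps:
J = -2800 (J = 20²*(-7) = 400*(-7) = -2800)
1/J = 1/(-2800) = -1/2800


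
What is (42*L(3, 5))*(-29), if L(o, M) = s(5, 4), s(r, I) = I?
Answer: -4872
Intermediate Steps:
L(o, M) = 4
(42*L(3, 5))*(-29) = (42*4)*(-29) = 168*(-29) = -4872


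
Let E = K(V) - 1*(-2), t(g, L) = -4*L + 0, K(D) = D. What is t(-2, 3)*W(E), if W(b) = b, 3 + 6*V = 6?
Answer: -30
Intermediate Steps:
V = ½ (V = -½ + (⅙)*6 = -½ + 1 = ½ ≈ 0.50000)
t(g, L) = -4*L
E = 5/2 (E = ½ - 1*(-2) = ½ + 2 = 5/2 ≈ 2.5000)
t(-2, 3)*W(E) = -4*3*(5/2) = -12*5/2 = -30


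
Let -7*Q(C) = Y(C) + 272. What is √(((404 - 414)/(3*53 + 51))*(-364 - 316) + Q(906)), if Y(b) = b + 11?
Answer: I*√60627/21 ≈ 11.725*I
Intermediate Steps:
Y(b) = 11 + b
Q(C) = -283/7 - C/7 (Q(C) = -((11 + C) + 272)/7 = -(283 + C)/7 = -283/7 - C/7)
√(((404 - 414)/(3*53 + 51))*(-364 - 316) + Q(906)) = √(((404 - 414)/(3*53 + 51))*(-364 - 316) + (-283/7 - ⅐*906)) = √(-10/(159 + 51)*(-680) + (-283/7 - 906/7)) = √(-10/210*(-680) - 1189/7) = √(-10*1/210*(-680) - 1189/7) = √(-1/21*(-680) - 1189/7) = √(680/21 - 1189/7) = √(-2887/21) = I*√60627/21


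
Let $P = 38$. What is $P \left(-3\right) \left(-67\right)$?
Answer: $7638$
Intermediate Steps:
$P \left(-3\right) \left(-67\right) = 38 \left(-3\right) \left(-67\right) = \left(-114\right) \left(-67\right) = 7638$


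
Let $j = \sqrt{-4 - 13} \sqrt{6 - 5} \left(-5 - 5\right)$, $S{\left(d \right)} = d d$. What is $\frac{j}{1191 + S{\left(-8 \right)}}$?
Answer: $- \frac{2 i \sqrt{17}}{251} \approx - 0.032853 i$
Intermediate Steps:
$S{\left(d \right)} = d^{2}$
$j = - 10 i \sqrt{17}$ ($j = \sqrt{-17} \sqrt{1} \left(-10\right) = i \sqrt{17} \cdot 1 \left(-10\right) = i \sqrt{17} \left(-10\right) = - 10 i \sqrt{17} \approx - 41.231 i$)
$\frac{j}{1191 + S{\left(-8 \right)}} = \frac{\left(-10\right) i \sqrt{17}}{1191 + \left(-8\right)^{2}} = \frac{\left(-10\right) i \sqrt{17}}{1191 + 64} = \frac{\left(-10\right) i \sqrt{17}}{1255} = - 10 i \sqrt{17} \cdot \frac{1}{1255} = - \frac{2 i \sqrt{17}}{251}$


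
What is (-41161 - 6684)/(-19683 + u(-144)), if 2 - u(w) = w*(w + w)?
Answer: 47845/61153 ≈ 0.78238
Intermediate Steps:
u(w) = 2 - 2*w**2 (u(w) = 2 - w*(w + w) = 2 - w*2*w = 2 - 2*w**2)
(-41161 - 6684)/(-19683 + u(-144)) = (-41161 - 6684)/(-19683 + (2 - 2*(-144)**2)) = -47845/(-19683 + (2 - 2*20736)) = -47845/(-19683 + (2 - 41472)) = -47845/(-19683 - 41470) = -47845/(-61153) = -47845*(-1/61153) = 47845/61153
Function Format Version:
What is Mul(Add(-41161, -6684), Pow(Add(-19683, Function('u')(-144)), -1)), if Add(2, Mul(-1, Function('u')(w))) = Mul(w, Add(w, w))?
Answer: Rational(47845, 61153) ≈ 0.78238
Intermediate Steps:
Function('u')(w) = Add(2, Mul(-2, Pow(w, 2))) (Function('u')(w) = Add(2, Mul(-1, Mul(w, Add(w, w)))) = Add(2, Mul(-1, Mul(w, Mul(2, w)))) = Add(2, Mul(-1, Mul(2, Pow(w, 2)))) = Add(2, Mul(-2, Pow(w, 2))))
Mul(Add(-41161, -6684), Pow(Add(-19683, Function('u')(-144)), -1)) = Mul(Add(-41161, -6684), Pow(Add(-19683, Add(2, Mul(-2, Pow(-144, 2)))), -1)) = Mul(-47845, Pow(Add(-19683, Add(2, Mul(-2, 20736))), -1)) = Mul(-47845, Pow(Add(-19683, Add(2, -41472)), -1)) = Mul(-47845, Pow(Add(-19683, -41470), -1)) = Mul(-47845, Pow(-61153, -1)) = Mul(-47845, Rational(-1, 61153)) = Rational(47845, 61153)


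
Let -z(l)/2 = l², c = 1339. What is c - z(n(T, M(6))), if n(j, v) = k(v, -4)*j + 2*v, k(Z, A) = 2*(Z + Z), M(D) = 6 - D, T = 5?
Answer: 1339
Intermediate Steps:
k(Z, A) = 4*Z (k(Z, A) = 2*(2*Z) = 4*Z)
n(j, v) = 2*v + 4*j*v (n(j, v) = (4*v)*j + 2*v = 4*j*v + 2*v = 2*v + 4*j*v)
z(l) = -2*l²
c - z(n(T, M(6))) = 1339 - (-2)*(2*(6 - 1*6)*(1 + 2*5))² = 1339 - (-2)*(2*(6 - 6)*(1 + 10))² = 1339 - (-2)*(2*0*11)² = 1339 - (-2)*0² = 1339 - (-2)*0 = 1339 - 1*0 = 1339 + 0 = 1339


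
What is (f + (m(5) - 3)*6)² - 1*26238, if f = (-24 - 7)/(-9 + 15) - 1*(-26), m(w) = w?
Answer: -905759/36 ≈ -25160.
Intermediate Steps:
f = 125/6 (f = -31/6 + 26 = 125/6 ≈ 20.833)
(f + (m(5) - 3)*6)² - 1*26238 = (125/6 + (5 - 3)*6)² - 1*26238 = (125/6 + 2*6)² - 26238 = (125/6 + 12)² - 26238 = (197/6)² - 26238 = 38809/36 - 26238 = -905759/36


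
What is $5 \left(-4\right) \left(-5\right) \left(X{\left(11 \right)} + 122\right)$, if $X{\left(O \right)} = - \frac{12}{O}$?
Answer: $\frac{133000}{11} \approx 12091.0$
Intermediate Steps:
$5 \left(-4\right) \left(-5\right) \left(X{\left(11 \right)} + 122\right) = 5 \left(-4\right) \left(-5\right) \left(- \frac{12}{11} + 122\right) = \left(-20\right) \left(-5\right) \left(\left(-12\right) \frac{1}{11} + 122\right) = 100 \left(- \frac{12}{11} + 122\right) = 100 \cdot \frac{1330}{11} = \frac{133000}{11}$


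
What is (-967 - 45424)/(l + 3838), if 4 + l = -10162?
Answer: 46391/6328 ≈ 7.3311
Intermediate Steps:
l = -10166 (l = -4 - 10162 = -10166)
(-967 - 45424)/(l + 3838) = (-967 - 45424)/(-10166 + 3838) = -46391/(-6328) = -46391*(-1/6328) = 46391/6328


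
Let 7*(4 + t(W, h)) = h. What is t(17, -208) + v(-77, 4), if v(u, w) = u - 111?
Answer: -1552/7 ≈ -221.71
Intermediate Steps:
t(W, h) = -4 + h/7
v(u, w) = -111 + u
t(17, -208) + v(-77, 4) = (-4 + (1/7)*(-208)) + (-111 - 77) = (-4 - 208/7) - 188 = -236/7 - 188 = -1552/7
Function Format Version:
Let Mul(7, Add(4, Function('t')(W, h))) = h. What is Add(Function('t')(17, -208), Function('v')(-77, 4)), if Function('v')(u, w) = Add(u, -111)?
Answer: Rational(-1552, 7) ≈ -221.71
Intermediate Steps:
Function('t')(W, h) = Add(-4, Mul(Rational(1, 7), h))
Function('v')(u, w) = Add(-111, u)
Add(Function('t')(17, -208), Function('v')(-77, 4)) = Add(Add(-4, Mul(Rational(1, 7), -208)), Add(-111, -77)) = Add(Add(-4, Rational(-208, 7)), -188) = Add(Rational(-236, 7), -188) = Rational(-1552, 7)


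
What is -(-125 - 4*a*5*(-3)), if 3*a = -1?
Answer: 145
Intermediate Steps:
a = -1/3 (a = (1/3)*(-1) = -1/3 ≈ -0.33333)
-(-125 - 4*a*5*(-3)) = -(-125 - 4*(-1/3*5)*(-3)) = -(-125 - (-20)*(-3)/3) = -(-125 - 4*5) = -(-125 - 20) = -1*(-145) = 145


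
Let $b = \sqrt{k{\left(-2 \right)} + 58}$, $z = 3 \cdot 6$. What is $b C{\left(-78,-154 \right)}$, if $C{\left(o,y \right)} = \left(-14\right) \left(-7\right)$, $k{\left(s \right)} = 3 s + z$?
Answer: $98 \sqrt{70} \approx 819.93$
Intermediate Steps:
$z = 18$
$k{\left(s \right)} = 18 + 3 s$ ($k{\left(s \right)} = 3 s + 18 = 18 + 3 s$)
$C{\left(o,y \right)} = 98$
$b = \sqrt{70}$ ($b = \sqrt{\left(18 + 3 \left(-2\right)\right) + 58} = \sqrt{\left(18 - 6\right) + 58} = \sqrt{12 + 58} = \sqrt{70} \approx 8.3666$)
$b C{\left(-78,-154 \right)} = \sqrt{70} \cdot 98 = 98 \sqrt{70}$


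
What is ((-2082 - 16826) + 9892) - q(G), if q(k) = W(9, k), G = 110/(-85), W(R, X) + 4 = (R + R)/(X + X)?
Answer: -198111/22 ≈ -9005.0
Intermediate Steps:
W(R, X) = -4 + R/X (W(R, X) = -4 + (R + R)/(X + X) = -4 + (2*R)/((2*X)) = -4 + (2*R)*(1/(2*X)) = -4 + R/X)
G = -22/17 (G = 110*(-1/85) = -22/17 ≈ -1.2941)
q(k) = -4 + 9/k
((-2082 - 16826) + 9892) - q(G) = ((-2082 - 16826) + 9892) - (-4 + 9/(-22/17)) = (-18908 + 9892) - (-4 + 9*(-17/22)) = -9016 - (-4 - 153/22) = -9016 - 1*(-241/22) = -9016 + 241/22 = -198111/22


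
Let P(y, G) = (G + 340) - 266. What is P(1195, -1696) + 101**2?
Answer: 8579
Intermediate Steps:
P(y, G) = 74 + G (P(y, G) = (340 + G) - 266 = 74 + G)
P(1195, -1696) + 101**2 = (74 - 1696) + 101**2 = -1622 + 10201 = 8579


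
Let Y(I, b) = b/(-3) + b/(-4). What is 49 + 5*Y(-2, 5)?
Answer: 413/12 ≈ 34.417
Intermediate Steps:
Y(I, b) = -7*b/12 (Y(I, b) = b*(-⅓) + b*(-¼) = -b/3 - b/4 = -7*b/12)
49 + 5*Y(-2, 5) = 49 + 5*(-7/12*5) = 49 + 5*(-35/12) = 49 - 175/12 = 413/12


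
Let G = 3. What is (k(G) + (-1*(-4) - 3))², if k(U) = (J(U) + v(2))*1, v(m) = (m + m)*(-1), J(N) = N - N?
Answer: 9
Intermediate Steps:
J(N) = 0
v(m) = -2*m (v(m) = (2*m)*(-1) = -2*m)
k(U) = -4 (k(U) = (0 - 2*2)*1 = (0 - 4)*1 = -4*1 = -4)
(k(G) + (-1*(-4) - 3))² = (-4 + (-1*(-4) - 3))² = (-4 + (4 - 3))² = (-4 + 1)² = (-3)² = 9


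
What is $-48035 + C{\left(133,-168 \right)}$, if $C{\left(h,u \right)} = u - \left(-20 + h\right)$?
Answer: $-48316$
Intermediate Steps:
$C{\left(h,u \right)} = 20 + u - h$
$-48035 + C{\left(133,-168 \right)} = -48035 - 281 = -48316$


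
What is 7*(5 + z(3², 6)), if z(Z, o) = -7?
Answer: -14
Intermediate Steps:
7*(5 + z(3², 6)) = 7*(5 - 7) = 7*(-2) = -14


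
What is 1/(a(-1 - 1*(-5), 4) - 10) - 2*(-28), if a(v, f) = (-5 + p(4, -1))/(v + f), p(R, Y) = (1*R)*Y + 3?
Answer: 2404/43 ≈ 55.907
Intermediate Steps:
p(R, Y) = 3 + R*Y (p(R, Y) = R*Y + 3 = 3 + R*Y)
a(v, f) = -6/(f + v) (a(v, f) = (-5 + (3 + 4*(-1)))/(v + f) = (-5 + (3 - 4))/(f + v) = (-5 - 1)/(f + v) = -6/(f + v))
1/(a(-1 - 1*(-5), 4) - 10) - 2*(-28) = 1/(-6/(4 + (-1 - 1*(-5))) - 10) - 2*(-28) = 1/(-6/(4 + (-1 + 5)) - 10) + 56 = 1/(-6/(4 + 4) - 10) + 56 = 1/(-6/8 - 10) + 56 = 1/(-6*1/8 - 10) + 56 = 1/(-3/4 - 10) + 56 = 1/(-43/4) + 56 = -4/43 + 56 = 2404/43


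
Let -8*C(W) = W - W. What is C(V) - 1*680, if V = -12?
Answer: -680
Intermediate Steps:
C(W) = 0 (C(W) = -(W - W)/8 = -⅛*0 = 0)
C(V) - 1*680 = 0 - 1*680 = 0 - 680 = -680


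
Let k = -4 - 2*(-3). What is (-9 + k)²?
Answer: 49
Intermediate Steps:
k = 2 (k = -4 + 6 = 2)
(-9 + k)² = (-9 + 2)² = (-7)² = 49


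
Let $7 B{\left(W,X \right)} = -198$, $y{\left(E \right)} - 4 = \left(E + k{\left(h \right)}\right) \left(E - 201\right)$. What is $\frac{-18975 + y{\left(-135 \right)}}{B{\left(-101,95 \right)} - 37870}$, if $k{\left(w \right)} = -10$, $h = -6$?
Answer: $- \frac{208243}{265288} \approx -0.78497$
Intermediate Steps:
$y{\left(E \right)} = 4 + \left(-201 + E\right) \left(-10 + E\right)$ ($y{\left(E \right)} = 4 + \left(E - 10\right) \left(E - 201\right) = 4 + \left(-10 + E\right) \left(-201 + E\right) = 4 + \left(-201 + E\right) \left(-10 + E\right)$)
$B{\left(W,X \right)} = - \frac{198}{7}$ ($B{\left(W,X \right)} = \frac{1}{7} \left(-198\right) = - \frac{198}{7}$)
$\frac{-18975 + y{\left(-135 \right)}}{B{\left(-101,95 \right)} - 37870} = \frac{-18975 + \left(2014 + \left(-135\right)^{2} - -28485\right)}{- \frac{198}{7} - 37870} = \frac{-18975 + \left(2014 + 18225 + 28485\right)}{- \frac{265288}{7}} = \left(-18975 + 48724\right) \left(- \frac{7}{265288}\right) = 29749 \left(- \frac{7}{265288}\right) = - \frac{208243}{265288}$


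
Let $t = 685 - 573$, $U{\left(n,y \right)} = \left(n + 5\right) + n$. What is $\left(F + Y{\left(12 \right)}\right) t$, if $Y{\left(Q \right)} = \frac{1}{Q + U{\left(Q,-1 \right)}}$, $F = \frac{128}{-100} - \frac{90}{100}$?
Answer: $- \frac{247464}{1025} \approx -241.43$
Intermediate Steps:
$U{\left(n,y \right)} = 5 + 2 n$ ($U{\left(n,y \right)} = \left(5 + n\right) + n = 5 + 2 n$)
$F = - \frac{109}{50}$ ($F = 128 \left(- \frac{1}{100}\right) - \frac{9}{10} = - \frac{32}{25} - \frac{9}{10} = - \frac{109}{50} \approx -2.18$)
$Y{\left(Q \right)} = \frac{1}{5 + 3 Q}$ ($Y{\left(Q \right)} = \frac{1}{Q + \left(5 + 2 Q\right)} = \frac{1}{5 + 3 Q}$)
$t = 112$ ($t = 685 - 573 = 112$)
$\left(F + Y{\left(12 \right)}\right) t = \left(- \frac{109}{50} + \frac{1}{5 + 3 \cdot 12}\right) 112 = \left(- \frac{109}{50} + \frac{1}{5 + 36}\right) 112 = \left(- \frac{109}{50} + \frac{1}{41}\right) 112 = \left(- \frac{4419}{2050}\right) 112 = - \frac{247464}{1025}$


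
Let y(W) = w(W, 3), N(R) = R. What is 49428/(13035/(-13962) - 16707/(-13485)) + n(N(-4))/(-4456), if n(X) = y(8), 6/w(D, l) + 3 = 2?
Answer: 767932500844791/4743672676 ≈ 1.6189e+5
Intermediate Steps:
w(D, l) = -6 (w(D, l) = 6/(-3 + 2) = 6/(-1) = 6*(-1) = -6)
y(W) = -6
n(X) = -6
49428/(13035/(-13962) - 16707/(-13485)) + n(N(-4))/(-4456) = 49428/(13035/(-13962) - 16707/(-13485)) - 6/(-4456) = 49428/(13035*(-1/13962) - 16707*(-1/13485)) - 6*(-1/4456) = 49428/(-4345/4654 + 5569/4495) + 3/2228 = 49428/(6387351/20919730) + 3/2228 = 49428*(20919730/6387351) + 3/2228 = 344673471480/2129117 + 3/2228 = 767932500844791/4743672676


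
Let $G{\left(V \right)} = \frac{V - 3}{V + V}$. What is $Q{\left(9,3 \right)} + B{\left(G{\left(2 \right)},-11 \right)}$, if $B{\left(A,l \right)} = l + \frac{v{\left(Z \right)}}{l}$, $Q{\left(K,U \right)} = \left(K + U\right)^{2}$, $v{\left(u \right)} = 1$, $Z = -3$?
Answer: $\frac{1462}{11} \approx 132.91$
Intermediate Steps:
$G{\left(V \right)} = \frac{-3 + V}{2 V}$
$B{\left(A,l \right)} = l + \frac{1}{l}$ ($B{\left(A,l \right)} = l + 1 \frac{1}{l} = l + \frac{1}{l}$)
$Q{\left(9,3 \right)} + B{\left(G{\left(2 \right)},-11 \right)} = \left(9 + 3\right)^{2} - \left(11 - \frac{1}{-11}\right) = 12^{2} - \frac{122}{11} = 144 - \frac{122}{11} = \frac{1462}{11}$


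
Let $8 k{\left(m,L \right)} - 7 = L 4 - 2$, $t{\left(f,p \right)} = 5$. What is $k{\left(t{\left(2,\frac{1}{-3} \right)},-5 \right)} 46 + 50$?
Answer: $- \frac{145}{4} \approx -36.25$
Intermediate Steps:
$k{\left(m,L \right)} = \frac{5}{8} + \frac{L}{2}$ ($k{\left(m,L \right)} = \frac{7}{8} + \frac{L 4 - 2}{8} = \frac{7}{8} + \frac{4 L - 2}{8} = \frac{7}{8} + \frac{-2 + 4 L}{8} = \frac{7}{8} + \left(- \frac{1}{4} + \frac{L}{2}\right) = \frac{5}{8} + \frac{L}{2}$)
$k{\left(t{\left(2,\frac{1}{-3} \right)},-5 \right)} 46 + 50 = \left(\frac{5}{8} + \frac{1}{2} \left(-5\right)\right) 46 + 50 = \left(\frac{5}{8} - \frac{5}{2}\right) 46 + 50 = \left(- \frac{15}{8}\right) 46 + 50 = - \frac{345}{4} + 50 = - \frac{145}{4}$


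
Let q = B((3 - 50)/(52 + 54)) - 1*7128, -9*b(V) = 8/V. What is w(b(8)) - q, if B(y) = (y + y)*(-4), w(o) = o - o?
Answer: 377596/53 ≈ 7124.5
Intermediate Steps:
b(V) = -8/(9*V)
w(o) = 0
B(y) = -8*y (B(y) = (2*y)*(-4) = -8*y)
q = -377596/53 (q = -8*(3 - 50)/(52 + 54) - 1*7128 = -(-376)/106 - 7128 = -8*(-47/106) - 7128 = 188/53 - 7128 = -377596/53 ≈ -7124.5)
w(b(8)) - q = 0 - 1*(-377596/53) = 0 + 377596/53 = 377596/53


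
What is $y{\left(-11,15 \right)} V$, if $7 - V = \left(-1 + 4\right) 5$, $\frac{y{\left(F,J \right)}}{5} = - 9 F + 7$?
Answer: $-4240$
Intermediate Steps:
$y{\left(F,J \right)} = 35 - 45 F$ ($y{\left(F,J \right)} = 5 \left(- 9 F + 7\right) = 5 \left(7 - 9 F\right) = 35 - 45 F$)
$V = -8$ ($V = 7 - \left(-1 + 4\right) 5 = 7 - 3 \cdot 5 = 7 - 15 = -8$)
$y{\left(-11,15 \right)} V = \left(35 - -495\right) \left(-8\right) = \left(35 + 495\right) \left(-8\right) = 530 \left(-8\right) = -4240$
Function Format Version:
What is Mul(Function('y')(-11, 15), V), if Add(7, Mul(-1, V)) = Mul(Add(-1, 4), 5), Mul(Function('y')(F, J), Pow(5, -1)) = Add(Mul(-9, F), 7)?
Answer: -4240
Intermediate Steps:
Function('y')(F, J) = Add(35, Mul(-45, F)) (Function('y')(F, J) = Mul(5, Add(Mul(-9, F), 7)) = Mul(5, Add(7, Mul(-9, F))) = Add(35, Mul(-45, F)))
V = -8 (V = Add(7, Mul(-1, Mul(Add(-1, 4), 5))) = Add(7, Mul(-1, Mul(3, 5))) = Add(7, Mul(-1, 15)) = Add(7, -15) = -8)
Mul(Function('y')(-11, 15), V) = Mul(Add(35, Mul(-45, -11)), -8) = Mul(Add(35, 495), -8) = Mul(530, -8) = -4240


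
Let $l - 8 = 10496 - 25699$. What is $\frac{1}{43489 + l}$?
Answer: $\frac{1}{28294} \approx 3.5343 \cdot 10^{-5}$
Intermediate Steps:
$l = -15195$ ($l = 8 + \left(10496 - 25699\right) = 8 - 15203 = -15195$)
$\frac{1}{43489 + l} = \frac{1}{43489 - 15195} = \frac{1}{28294}$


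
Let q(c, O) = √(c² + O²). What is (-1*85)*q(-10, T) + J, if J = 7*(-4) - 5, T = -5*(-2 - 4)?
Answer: -33 - 850*√10 ≈ -2720.9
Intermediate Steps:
T = 30 (T = -5*(-6) = 30)
q(c, O) = √(O² + c²)
J = -33 (J = -28 - 5 = -33)
(-1*85)*q(-10, T) + J = (-1*85)*√(30² + (-10)²) - 33 = -85*√(900 + 100) - 33 = -850*√10 - 33 = -33 - 850*√10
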